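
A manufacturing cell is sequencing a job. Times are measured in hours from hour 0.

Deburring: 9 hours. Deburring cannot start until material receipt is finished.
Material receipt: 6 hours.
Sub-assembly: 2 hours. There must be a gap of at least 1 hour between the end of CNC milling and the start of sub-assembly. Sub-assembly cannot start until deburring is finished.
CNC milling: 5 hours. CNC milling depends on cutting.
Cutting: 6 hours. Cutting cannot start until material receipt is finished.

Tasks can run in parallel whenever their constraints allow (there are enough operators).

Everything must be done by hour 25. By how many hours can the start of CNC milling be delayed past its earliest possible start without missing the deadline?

5

Material receipt can start immediately at hour 0; it finishes at hour 6.
After material receipt (finishes hour 6), cutting can start at hour 6 and finishes at hour 12.
CNC milling cannot begin until cutting (finishes hour 12). It runs from hour 12 to 12 + 5 = hour 17.

Working backward from the deadline:
To finish by hour 25, sub-assembly (duration 2) must start no later than hour 23.
Since sub-assembly (must start by hour 23, minus 1-hour gap → hour 22) depends on it, CNC milling must finish by hour 22. Backing off its 5-hour duration gives a latest start of hour 17.
So CNC milling can start as early as hour 12 and as late as hour 17, giving 17 − 12 = 5 hours of slack.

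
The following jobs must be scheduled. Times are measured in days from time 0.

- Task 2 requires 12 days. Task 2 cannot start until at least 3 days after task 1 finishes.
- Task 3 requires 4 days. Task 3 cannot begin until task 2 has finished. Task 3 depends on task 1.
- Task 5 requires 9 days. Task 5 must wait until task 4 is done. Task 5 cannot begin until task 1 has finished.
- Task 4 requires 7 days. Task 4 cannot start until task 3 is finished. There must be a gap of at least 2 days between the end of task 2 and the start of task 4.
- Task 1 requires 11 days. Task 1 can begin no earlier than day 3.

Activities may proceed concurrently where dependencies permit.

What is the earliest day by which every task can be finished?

After its own release at day 3, task 1 can start at day 3 and finishes at day 14.
Task 2 waits on task 1 (finishes day 14, plus 3-day gap → day 17), so it starts at day 17 and finishes at 17 + 12 = day 29.
Task 3 needs all of task 2 (finishes day 29); task 1 (finishes day 14). That puts its earliest start at day 29; it finishes at 29 + 4 = day 33.
For task 4: task 3 (finishes day 33); task 2 (finishes day 29, plus 2-day gap → day 31). Taking the maximum gives a start of day 33, and it finishes at 33 + 7 = day 40.
For task 5: task 4 (finishes day 40); task 1 (finishes day 14). Taking the maximum gives a start of day 40, and it finishes at 40 + 9 = day 49.
All tasks are finished once the last one completes. Finish times: Task 1 at 14, Task 2 at 29, Task 3 at 33, Task 4 at 40, Task 5 at 49. The latest is day 49.

49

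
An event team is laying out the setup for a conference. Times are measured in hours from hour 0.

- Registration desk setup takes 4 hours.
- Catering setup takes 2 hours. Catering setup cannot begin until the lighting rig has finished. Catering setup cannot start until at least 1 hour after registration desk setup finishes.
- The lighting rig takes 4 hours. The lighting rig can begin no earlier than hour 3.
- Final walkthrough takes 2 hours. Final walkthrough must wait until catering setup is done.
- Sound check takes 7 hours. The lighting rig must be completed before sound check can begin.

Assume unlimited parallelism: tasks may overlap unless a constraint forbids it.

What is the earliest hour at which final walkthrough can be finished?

Registration desk setup can start immediately at hour 0; it finishes at hour 4.
The lighting rig waits on its own release at hour 3, so it starts at hour 3 and finishes at 3 + 4 = hour 7.
Catering setup has to wait for the lighting rig (finishes hour 7); registration desk setup (finishes hour 4, plus 1-hour gap → hour 5). The latest of these is hour 7, so catering setup runs hour 7 to 7 + 2 = hour 9.
Final walkthrough cannot begin until catering setup (finishes hour 9). It runs from hour 9 to 9 + 2 = hour 11.

11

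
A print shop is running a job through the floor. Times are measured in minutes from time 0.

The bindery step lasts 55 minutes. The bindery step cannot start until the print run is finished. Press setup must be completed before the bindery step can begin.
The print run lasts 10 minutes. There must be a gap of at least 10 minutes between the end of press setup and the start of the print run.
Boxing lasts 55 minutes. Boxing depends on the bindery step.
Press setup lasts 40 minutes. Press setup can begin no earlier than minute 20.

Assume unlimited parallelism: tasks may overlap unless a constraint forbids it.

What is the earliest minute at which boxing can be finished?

Press setup cannot begin until its own release at minute 20. It runs from minute 20 to 20 + 40 = minute 60.
After press setup (finishes minute 60, plus 10-minute gap → minute 70), the print run can start at minute 70 and finishes at minute 80.
For the bindery step: the print run (finishes minute 80); press setup (finishes minute 60). Taking the maximum gives a start of minute 80, and it finishes at 80 + 55 = minute 135.
Boxing cannot begin until the bindery step (finishes minute 135). It runs from minute 135 to 135 + 55 = minute 190.

190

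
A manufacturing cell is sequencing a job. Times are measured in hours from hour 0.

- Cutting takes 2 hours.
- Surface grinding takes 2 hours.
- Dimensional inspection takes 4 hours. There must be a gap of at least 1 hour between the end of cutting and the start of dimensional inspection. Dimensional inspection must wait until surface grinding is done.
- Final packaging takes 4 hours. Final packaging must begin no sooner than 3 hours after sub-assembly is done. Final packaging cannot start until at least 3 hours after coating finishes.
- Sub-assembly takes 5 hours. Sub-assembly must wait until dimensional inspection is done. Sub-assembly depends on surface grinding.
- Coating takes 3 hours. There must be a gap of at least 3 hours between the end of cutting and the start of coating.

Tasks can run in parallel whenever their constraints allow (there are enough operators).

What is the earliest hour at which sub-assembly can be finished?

12

Surface grinding has no prerequisites, so it starts at hour 0 and finishes at hour 2.
Nothing blocks cutting, so it runs from hour 0 to hour 2.
Dimensional inspection needs all of cutting (finishes hour 2, plus 1-hour gap → hour 3); surface grinding (finishes hour 2). That puts its earliest start at hour 3; it finishes at 3 + 4 = hour 7.
For sub-assembly: dimensional inspection (finishes hour 7); surface grinding (finishes hour 2). Taking the maximum gives a start of hour 7, and it finishes at 7 + 5 = hour 12.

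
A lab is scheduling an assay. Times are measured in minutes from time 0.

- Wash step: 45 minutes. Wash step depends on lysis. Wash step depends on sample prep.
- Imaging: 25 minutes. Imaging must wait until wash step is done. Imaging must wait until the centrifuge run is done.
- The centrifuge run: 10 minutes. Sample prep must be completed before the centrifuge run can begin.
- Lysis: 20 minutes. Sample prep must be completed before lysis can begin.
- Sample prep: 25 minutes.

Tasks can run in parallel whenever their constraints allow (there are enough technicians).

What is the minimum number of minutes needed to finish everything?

Sample prep has no prerequisites, so it starts at minute 0 and finishes at minute 25.
After sample prep (finishes minute 25), the centrifuge run can start at minute 25 and finishes at minute 35.
Lysis waits on sample prep (finishes minute 25), so it starts at minute 25 and finishes at 25 + 20 = minute 45.
Wash step needs all of lysis (finishes minute 45); sample prep (finishes minute 25). That puts its earliest start at minute 45; it finishes at 45 + 45 = minute 90.
For imaging: wash step (finishes minute 90); the centrifuge run (finishes minute 35). Taking the maximum gives a start of minute 90, and it finishes at 90 + 25 = minute 115.
All tasks are finished once the last one completes. Finish times: Sample prep at 25, Lysis at 45, The centrifuge run at 35, Wash step at 90, Imaging at 115. The latest is minute 115.

115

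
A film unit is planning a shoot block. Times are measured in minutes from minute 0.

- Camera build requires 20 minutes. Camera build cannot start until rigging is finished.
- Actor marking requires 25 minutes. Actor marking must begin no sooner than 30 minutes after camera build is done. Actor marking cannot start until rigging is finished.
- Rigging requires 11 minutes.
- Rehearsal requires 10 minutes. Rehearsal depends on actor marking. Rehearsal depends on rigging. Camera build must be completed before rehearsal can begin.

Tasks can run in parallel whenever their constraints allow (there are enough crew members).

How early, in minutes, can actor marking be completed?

86

Rigging can start immediately at minute 0; it finishes at minute 11.
After rigging (finishes minute 11), camera build can start at minute 11 and finishes at minute 31.
Actor marking has to wait for camera build (finishes minute 31, plus 30-minute gap → minute 61); rigging (finishes minute 11). The latest of these is minute 61, so actor marking runs minute 61 to 61 + 25 = minute 86.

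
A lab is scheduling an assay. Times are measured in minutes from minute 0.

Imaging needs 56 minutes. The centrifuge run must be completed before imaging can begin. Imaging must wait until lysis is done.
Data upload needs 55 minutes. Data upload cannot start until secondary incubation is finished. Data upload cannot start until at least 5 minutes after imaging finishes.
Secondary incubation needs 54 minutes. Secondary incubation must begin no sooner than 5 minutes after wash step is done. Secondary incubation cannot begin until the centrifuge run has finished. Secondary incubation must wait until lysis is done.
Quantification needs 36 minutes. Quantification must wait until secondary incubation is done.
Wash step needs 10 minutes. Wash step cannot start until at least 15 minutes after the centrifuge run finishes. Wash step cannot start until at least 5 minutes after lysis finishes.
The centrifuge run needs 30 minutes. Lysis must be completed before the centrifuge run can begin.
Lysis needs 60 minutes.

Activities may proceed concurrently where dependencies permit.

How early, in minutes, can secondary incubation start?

Lysis can start immediately at minute 0; it finishes at minute 60.
The centrifuge run cannot begin until lysis (finishes minute 60). It runs from minute 60 to 60 + 30 = minute 90.
Wash step has to wait for the centrifuge run (finishes minute 90, plus 15-minute gap → minute 105); lysis (finishes minute 60, plus 5-minute gap → minute 65). The latest of these is minute 105, so wash step runs minute 105 to 105 + 10 = minute 115.
Secondary incubation waits on wash step (finishes minute 115, plus 5-minute gap → minute 120); the centrifuge run (finishes minute 90); lysis (finishes minute 60). The latest of these is minute 120, which is the earliest secondary incubation can start.

120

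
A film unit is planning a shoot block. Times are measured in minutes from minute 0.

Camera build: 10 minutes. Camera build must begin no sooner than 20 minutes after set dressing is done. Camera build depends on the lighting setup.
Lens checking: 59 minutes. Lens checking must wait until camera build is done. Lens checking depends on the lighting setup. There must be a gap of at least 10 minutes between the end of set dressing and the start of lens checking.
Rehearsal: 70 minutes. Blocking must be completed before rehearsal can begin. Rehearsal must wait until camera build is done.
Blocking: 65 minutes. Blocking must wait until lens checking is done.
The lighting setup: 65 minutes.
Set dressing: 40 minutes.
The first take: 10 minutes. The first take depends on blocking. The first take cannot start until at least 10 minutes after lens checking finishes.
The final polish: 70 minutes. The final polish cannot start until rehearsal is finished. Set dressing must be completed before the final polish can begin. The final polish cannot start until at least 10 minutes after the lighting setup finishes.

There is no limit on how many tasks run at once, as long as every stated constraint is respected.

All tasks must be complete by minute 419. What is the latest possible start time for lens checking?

The final polish must finish by minute 419; it takes 70 minutes, so it must start by 419 − 70 = minute 349.
Since the final polish (must start by minute 349) depends on it, rehearsal must finish by minute 349. Backing off its 70-minute duration gives a latest start of minute 279.
To finish by minute 419, the first take (duration 10) must start no later than minute 409.
Blocking has several dependents: rehearsal (must start by minute 279); the first take (must start by minute 409). The earliest of those limits is minute 279, so blocking must start by 279 − 65 = minute 214.
For lens checking: blocking (must start by minute 214); the first take (must start by minute 409, minus 10-minute gap → minute 399). The most restrictive is minute 214; with a 59-minute duration, lens checking must start by minute 155.

155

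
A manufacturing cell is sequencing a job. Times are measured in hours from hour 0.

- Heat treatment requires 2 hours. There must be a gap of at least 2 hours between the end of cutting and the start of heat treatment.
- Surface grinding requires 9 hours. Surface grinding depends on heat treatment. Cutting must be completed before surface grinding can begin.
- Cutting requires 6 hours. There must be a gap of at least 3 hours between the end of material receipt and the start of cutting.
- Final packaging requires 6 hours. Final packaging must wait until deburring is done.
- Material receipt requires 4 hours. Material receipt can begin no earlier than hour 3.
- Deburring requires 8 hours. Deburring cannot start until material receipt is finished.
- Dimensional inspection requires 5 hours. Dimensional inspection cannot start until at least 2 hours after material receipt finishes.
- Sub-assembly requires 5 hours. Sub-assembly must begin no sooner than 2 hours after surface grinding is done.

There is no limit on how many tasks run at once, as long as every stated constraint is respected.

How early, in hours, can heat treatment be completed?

20

Material receipt waits on its own release at hour 3, so it starts at hour 3 and finishes at 3 + 4 = hour 7.
Cutting cannot begin until material receipt (finishes hour 7, plus 3-hour gap → hour 10). It runs from hour 10 to 10 + 6 = hour 16.
After cutting (finishes hour 16, plus 2-hour gap → hour 18), heat treatment can start at hour 18 and finishes at hour 20.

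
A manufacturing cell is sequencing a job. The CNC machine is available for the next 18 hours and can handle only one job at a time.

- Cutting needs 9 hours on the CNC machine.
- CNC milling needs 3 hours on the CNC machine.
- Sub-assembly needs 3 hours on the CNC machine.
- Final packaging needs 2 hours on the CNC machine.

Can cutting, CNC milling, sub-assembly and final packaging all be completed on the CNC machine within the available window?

Running back to back, the jobs need 9 + 3 + 3 + 2 = 17 hours on the CNC machine.
Since 17 ≤ 18, they fit within the window.

Yes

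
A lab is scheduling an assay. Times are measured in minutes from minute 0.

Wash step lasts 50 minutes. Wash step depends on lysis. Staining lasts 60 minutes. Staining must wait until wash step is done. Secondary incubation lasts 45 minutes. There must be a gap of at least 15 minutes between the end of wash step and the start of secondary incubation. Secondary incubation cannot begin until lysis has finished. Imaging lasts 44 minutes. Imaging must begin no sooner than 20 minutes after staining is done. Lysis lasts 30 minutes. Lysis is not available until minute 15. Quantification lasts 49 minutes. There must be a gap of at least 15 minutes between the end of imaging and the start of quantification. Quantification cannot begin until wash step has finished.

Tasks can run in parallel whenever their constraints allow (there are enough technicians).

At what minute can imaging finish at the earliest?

Lysis waits on its own release at minute 15, so it starts at minute 15 and finishes at 15 + 30 = minute 45.
Wash step waits on lysis (finishes minute 45), so it starts at minute 45 and finishes at 45 + 50 = minute 95.
Staining waits on wash step (finishes minute 95), so it starts at minute 95 and finishes at 95 + 60 = minute 155.
Imaging waits on staining (finishes minute 155, plus 20-minute gap → minute 175), so it starts at minute 175 and finishes at 175 + 44 = minute 219.

219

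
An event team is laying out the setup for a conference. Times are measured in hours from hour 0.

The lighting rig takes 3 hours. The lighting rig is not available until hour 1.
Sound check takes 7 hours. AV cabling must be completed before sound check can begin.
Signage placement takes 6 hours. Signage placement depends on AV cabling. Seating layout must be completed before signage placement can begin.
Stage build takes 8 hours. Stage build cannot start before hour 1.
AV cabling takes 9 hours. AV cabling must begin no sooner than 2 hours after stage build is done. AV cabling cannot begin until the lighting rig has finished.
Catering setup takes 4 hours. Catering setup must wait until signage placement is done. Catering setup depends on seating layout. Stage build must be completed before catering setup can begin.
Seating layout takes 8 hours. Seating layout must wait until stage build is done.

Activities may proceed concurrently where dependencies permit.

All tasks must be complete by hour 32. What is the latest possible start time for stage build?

3

To finish by hour 32, catering setup (duration 4) must start no later than hour 28.
Signage placement has to be done before catering setup (must start by hour 28). That means finishing by hour 28, i.e. starting by 28 − 6 = hour 22.
Sound check must finish by hour 32; it takes 7 hours, so it must start by 32 − 7 = hour 25.
For AV cabling: signage placement (must start by hour 22); sound check (must start by hour 25). The most restrictive is hour 22; with a 9-hour duration, AV cabling must start by hour 13.
Seating layout must finish in time for signage placement (must start by hour 22); catering setup (must start by hour 28). The tightest is hour 22, so seating layout must start by 22 − 8 = hour 14.
Stage build feeds AV cabling (must start by hour 13, minus 2-hour gap → hour 11); seating layout (must start by hour 14); catering setup (must start by hour 28). Taking the minimum, stage build must finish by hour 11 and start by 11 − 8 = hour 3.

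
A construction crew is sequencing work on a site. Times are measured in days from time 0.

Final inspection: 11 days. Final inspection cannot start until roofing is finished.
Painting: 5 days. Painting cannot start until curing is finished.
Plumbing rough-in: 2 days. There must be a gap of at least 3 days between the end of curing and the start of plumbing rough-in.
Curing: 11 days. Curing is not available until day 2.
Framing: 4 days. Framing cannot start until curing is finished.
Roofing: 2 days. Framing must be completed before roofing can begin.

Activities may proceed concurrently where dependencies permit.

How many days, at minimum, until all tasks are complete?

30

Curing cannot begin until its own release at day 2. It runs from day 2 to 2 + 11 = day 13.
Painting cannot begin until curing (finishes day 13). It runs from day 13 to 13 + 5 = day 18.
After curing (finishes day 13, plus 3-day gap → day 16), plumbing rough-in can start at day 16 and finishes at day 18.
After curing (finishes day 13), framing can start at day 13 and finishes at day 17.
Roofing waits on framing (finishes day 17), so it starts at day 17 and finishes at 17 + 2 = day 19.
Final inspection waits on roofing (finishes day 19), so it starts at day 19 and finishes at 19 + 11 = day 30.
All tasks are finished once the last one completes. Finish times: Curing at 13, Framing at 17, Roofing at 19, Plumbing rough-in at 18, Painting at 18, Final inspection at 30. The latest is day 30.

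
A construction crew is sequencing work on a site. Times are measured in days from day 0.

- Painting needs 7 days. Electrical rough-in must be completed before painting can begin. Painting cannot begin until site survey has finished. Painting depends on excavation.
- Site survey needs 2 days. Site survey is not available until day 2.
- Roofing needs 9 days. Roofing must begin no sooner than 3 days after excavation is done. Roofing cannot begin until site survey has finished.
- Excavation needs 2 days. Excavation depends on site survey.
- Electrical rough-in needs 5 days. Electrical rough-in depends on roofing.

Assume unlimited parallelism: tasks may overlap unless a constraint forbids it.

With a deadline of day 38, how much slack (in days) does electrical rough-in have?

Site survey waits on its own release at day 2, so it starts at day 2 and finishes at 2 + 2 = day 4.
After site survey (finishes day 4), excavation can start at day 4 and finishes at day 6.
For roofing: excavation (finishes day 6, plus 3-day gap → day 9); site survey (finishes day 4). Taking the maximum gives a start of day 9, and it finishes at 9 + 9 = day 18.
After roofing (finishes day 18), electrical rough-in can start at day 18 and finishes at day 23.

Working backward from the deadline:
Painting must finish by day 38; it takes 7 days, so it must start by 38 − 7 = day 31.
Electrical rough-in feeds into painting (must start by day 31); so electrical rough-in must finish by day 31 and therefore start by day 26.
So electrical rough-in can start as early as day 18 and as late as day 26, giving 26 − 18 = 8 days of slack.

8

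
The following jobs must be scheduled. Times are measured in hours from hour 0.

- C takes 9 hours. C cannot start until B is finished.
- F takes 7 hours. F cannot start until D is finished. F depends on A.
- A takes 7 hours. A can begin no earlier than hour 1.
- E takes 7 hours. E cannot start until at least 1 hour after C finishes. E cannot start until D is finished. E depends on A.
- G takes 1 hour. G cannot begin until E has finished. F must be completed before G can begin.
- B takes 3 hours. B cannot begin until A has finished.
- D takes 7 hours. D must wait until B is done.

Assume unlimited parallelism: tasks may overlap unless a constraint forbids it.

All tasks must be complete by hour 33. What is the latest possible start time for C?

G has no dependents, so it just needs to finish by hour 33. Starting by 33 − 1 = hour 32 achieves that.
E has to be done before G (must start by hour 32). That means finishing by hour 32, i.e. starting by 32 − 7 = hour 25.
Since E (must start by hour 25, minus 1-hour gap → hour 24) depends on it, C must finish by hour 24. Backing off its 9-hour duration gives a latest start of hour 15.

15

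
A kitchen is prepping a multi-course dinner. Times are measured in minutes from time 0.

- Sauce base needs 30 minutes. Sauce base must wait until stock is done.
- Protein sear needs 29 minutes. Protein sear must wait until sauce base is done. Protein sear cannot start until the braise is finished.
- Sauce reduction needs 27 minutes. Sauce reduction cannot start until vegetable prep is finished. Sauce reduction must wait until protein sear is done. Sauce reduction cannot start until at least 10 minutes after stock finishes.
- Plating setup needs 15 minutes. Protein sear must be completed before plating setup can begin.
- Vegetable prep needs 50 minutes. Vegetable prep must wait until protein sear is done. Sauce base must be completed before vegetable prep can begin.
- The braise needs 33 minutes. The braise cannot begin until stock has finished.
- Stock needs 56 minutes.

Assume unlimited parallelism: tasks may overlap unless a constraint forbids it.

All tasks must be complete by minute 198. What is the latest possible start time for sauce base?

Sauce reduction has no dependents, so it just needs to finish by minute 198. Starting by 198 − 27 = minute 171 achieves that.
Vegetable prep has to be done before sauce reduction (must start by minute 171). That means finishing by minute 171, i.e. starting by 171 − 50 = minute 121.
Nothing follows plating setup; the deadline of minute 198 is its only limit. It must start by 198 − 15 = minute 183.
Protein sear must finish in time for vegetable prep (must start by minute 121); sauce reduction (must start by minute 171); plating setup (must start by minute 183). The tightest is minute 121, so protein sear must start by 121 − 29 = minute 92.
For sauce base: protein sear (must start by minute 92); vegetable prep (must start by minute 121). The most restrictive is minute 92; with a 30-minute duration, sauce base must start by minute 62.

62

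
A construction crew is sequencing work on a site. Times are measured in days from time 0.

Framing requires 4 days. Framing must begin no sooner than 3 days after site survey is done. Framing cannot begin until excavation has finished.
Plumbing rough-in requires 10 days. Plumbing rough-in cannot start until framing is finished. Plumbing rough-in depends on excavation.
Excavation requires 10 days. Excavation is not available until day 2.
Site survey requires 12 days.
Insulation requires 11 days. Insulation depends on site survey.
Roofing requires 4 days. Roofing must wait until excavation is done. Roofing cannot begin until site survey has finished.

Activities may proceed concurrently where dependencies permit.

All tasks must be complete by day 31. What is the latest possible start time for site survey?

2

Nothing follows plumbing rough-in; the deadline of day 31 is its only limit. It must start by 31 − 10 = day 21.
Framing must finish before plumbing rough-in (must start by day 21). With a 4-day duration, framing must start by 21 − 4 = day 17.
Roofing has no dependents, so it just needs to finish by day 31. Starting by 31 − 4 = day 27 achieves that.
Insulation has no dependents, so it just needs to finish by day 31. Starting by 31 − 11 = day 20 achieves that.
Site survey feeds framing (must start by day 17, minus 3-day gap → day 14); roofing (must start by day 27); insulation (must start by day 20). Taking the minimum, site survey must finish by day 14 and start by 14 − 12 = day 2.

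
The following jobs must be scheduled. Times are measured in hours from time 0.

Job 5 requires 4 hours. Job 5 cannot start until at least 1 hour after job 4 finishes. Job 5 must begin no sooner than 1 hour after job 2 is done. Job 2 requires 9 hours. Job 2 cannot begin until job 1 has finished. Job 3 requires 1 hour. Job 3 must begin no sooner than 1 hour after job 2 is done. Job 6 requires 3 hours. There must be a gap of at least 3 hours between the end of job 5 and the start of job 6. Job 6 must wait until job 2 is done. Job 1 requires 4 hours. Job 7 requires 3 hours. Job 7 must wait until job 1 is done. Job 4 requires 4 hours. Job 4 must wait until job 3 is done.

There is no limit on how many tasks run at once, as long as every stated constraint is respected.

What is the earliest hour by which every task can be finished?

30

Nothing blocks job 1, so it runs from hour 0 to hour 4.
After job 1 (finishes hour 4), job 7 can start at hour 4 and finishes at hour 7.
Job 2 cannot begin until job 1 (finishes hour 4). It runs from hour 4 to 4 + 9 = hour 13.
Job 3 waits on job 2 (finishes hour 13, plus 1-hour gap → hour 14), so it starts at hour 14 and finishes at 14 + 1 = hour 15.
Job 4 cannot begin until job 3 (finishes hour 15). It runs from hour 15 to 15 + 4 = hour 19.
Job 5 has to wait for job 4 (finishes hour 19, plus 1-hour gap → hour 20); job 2 (finishes hour 13, plus 1-hour gap → hour 14). The latest of these is hour 20, so job 5 runs hour 20 to 20 + 4 = hour 24.
Job 6 needs all of job 5 (finishes hour 24, plus 3-hour gap → hour 27); job 2 (finishes hour 13). That puts its earliest start at hour 27; it finishes at 27 + 3 = hour 30.
All tasks are finished once the last one completes. Finish times: Job 1 at 4, Job 2 at 13, Job 3 at 15, Job 4 at 19, Job 5 at 24, Job 6 at 30, Job 7 at 7. The latest is hour 30.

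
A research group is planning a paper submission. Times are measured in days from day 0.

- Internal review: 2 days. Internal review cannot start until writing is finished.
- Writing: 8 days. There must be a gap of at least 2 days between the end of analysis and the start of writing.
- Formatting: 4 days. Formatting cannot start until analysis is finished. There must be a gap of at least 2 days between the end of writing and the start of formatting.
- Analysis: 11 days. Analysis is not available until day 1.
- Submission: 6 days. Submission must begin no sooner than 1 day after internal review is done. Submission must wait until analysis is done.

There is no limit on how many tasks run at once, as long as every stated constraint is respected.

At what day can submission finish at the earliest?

Analysis waits on its own release at day 1, so it starts at day 1 and finishes at 1 + 11 = day 12.
After analysis (finishes day 12, plus 2-day gap → day 14), writing can start at day 14 and finishes at day 22.
Internal review cannot begin until writing (finishes day 22). It runs from day 22 to 22 + 2 = day 24.
Submission needs all of internal review (finishes day 24, plus 1-day gap → day 25); analysis (finishes day 12). That puts its earliest start at day 25; it finishes at 25 + 6 = day 31.

31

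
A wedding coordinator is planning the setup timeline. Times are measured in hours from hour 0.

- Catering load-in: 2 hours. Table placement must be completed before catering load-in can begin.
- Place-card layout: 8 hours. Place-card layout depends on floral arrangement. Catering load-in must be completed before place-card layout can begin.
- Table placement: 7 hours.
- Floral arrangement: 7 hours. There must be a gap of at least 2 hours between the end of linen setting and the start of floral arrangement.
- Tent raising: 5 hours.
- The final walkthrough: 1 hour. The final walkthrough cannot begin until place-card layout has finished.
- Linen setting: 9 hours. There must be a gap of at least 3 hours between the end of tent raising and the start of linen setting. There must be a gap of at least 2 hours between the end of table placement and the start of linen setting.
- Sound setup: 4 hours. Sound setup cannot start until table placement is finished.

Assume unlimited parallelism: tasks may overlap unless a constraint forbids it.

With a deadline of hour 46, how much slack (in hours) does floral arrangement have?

Table placement has no prerequisites, so it starts at hour 0 and finishes at hour 7.
Nothing blocks tent raising, so it runs from hour 0 to hour 5.
For linen setting: tent raising (finishes hour 5, plus 3-hour gap → hour 8); table placement (finishes hour 7, plus 2-hour gap → hour 9). Taking the maximum gives a start of hour 9, and it finishes at 9 + 9 = hour 18.
Floral arrangement waits on linen setting (finishes hour 18, plus 2-hour gap → hour 20), so it starts at hour 20 and finishes at 20 + 7 = hour 27.

Working backward from the deadline:
The final walkthrough has no dependents, so it just needs to finish by hour 46. Starting by 46 − 1 = hour 45 achieves that.
Place-card layout must finish before the final walkthrough (must start by hour 45). With an 8-hour duration, place-card layout must start by 45 − 8 = hour 37.
Floral arrangement must finish before place-card layout (must start by hour 37). With a 7-hour duration, floral arrangement must start by 37 − 7 = hour 30.
So floral arrangement can start as early as hour 20 and as late as hour 30, giving 30 − 20 = 10 hours of slack.

10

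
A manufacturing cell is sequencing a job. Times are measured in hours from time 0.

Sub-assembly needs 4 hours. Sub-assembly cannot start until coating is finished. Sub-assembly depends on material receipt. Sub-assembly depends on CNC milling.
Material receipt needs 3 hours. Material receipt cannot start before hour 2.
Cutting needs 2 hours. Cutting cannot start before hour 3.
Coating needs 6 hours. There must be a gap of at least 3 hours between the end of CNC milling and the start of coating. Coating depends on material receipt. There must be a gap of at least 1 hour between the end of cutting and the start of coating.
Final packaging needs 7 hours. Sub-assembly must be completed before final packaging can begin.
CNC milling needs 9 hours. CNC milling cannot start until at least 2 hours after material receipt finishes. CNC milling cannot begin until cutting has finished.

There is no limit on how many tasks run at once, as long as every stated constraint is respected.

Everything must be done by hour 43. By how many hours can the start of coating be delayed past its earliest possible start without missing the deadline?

7

After its own release at hour 3, cutting can start at hour 3 and finishes at hour 5.
Material receipt waits on its own release at hour 2, so it starts at hour 2 and finishes at 2 + 3 = hour 5.
For CNC milling: material receipt (finishes hour 5, plus 2-hour gap → hour 7); cutting (finishes hour 5). Taking the maximum gives a start of hour 7, and it finishes at 7 + 9 = hour 16.
For coating: CNC milling (finishes hour 16, plus 3-hour gap → hour 19); material receipt (finishes hour 5); cutting (finishes hour 5, plus 1-hour gap → hour 6). Taking the maximum gives a start of hour 19, and it finishes at 19 + 6 = hour 25.

Working backward from the deadline:
To finish by hour 43, final packaging (duration 7) must start no later than hour 36.
Sub-assembly has to be done before final packaging (must start by hour 36). That means finishing by hour 36, i.e. starting by 36 − 4 = hour 32.
Coating has to be done before sub-assembly (must start by hour 32). That means finishing by hour 32, i.e. starting by 32 − 6 = hour 26.
So coating can start as early as hour 19 and as late as hour 26, giving 26 − 19 = 7 hours of slack.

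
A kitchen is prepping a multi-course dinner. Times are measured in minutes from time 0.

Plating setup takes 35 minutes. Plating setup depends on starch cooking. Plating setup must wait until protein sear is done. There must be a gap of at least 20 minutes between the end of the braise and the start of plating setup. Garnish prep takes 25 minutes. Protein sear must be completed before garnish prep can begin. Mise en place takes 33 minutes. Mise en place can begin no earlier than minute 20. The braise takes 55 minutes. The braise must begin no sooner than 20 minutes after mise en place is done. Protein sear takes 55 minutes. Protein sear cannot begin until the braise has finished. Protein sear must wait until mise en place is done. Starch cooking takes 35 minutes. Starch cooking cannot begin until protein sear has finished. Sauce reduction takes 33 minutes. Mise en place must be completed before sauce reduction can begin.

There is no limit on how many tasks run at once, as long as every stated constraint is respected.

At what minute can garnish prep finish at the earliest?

Mise en place waits on its own release at minute 20, so it starts at minute 20 and finishes at 20 + 33 = minute 53.
After mise en place (finishes minute 53, plus 20-minute gap → minute 73), the braise can start at minute 73 and finishes at minute 128.
For protein sear: the braise (finishes minute 128); mise en place (finishes minute 53). Taking the maximum gives a start of minute 128, and it finishes at 128 + 55 = minute 183.
Garnish prep cannot begin until protein sear (finishes minute 183). It runs from minute 183 to 183 + 25 = minute 208.

208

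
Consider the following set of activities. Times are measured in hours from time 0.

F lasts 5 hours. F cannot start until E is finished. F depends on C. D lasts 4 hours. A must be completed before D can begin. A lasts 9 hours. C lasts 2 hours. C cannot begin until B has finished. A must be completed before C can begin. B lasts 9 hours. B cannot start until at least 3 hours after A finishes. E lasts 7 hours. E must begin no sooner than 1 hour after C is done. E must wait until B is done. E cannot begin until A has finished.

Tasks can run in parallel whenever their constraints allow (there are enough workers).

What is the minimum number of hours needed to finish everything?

A has no prerequisites, so it starts at hour 0 and finishes at hour 9.
After A (finishes hour 9), D can start at hour 9 and finishes at hour 13.
B cannot begin until A (finishes hour 9, plus 3-hour gap → hour 12). It runs from hour 12 to 12 + 9 = hour 21.
C needs all of B (finishes hour 21); A (finishes hour 9). That puts its earliest start at hour 21; it finishes at 21 + 2 = hour 23.
E cannot start until C (finishes hour 23, plus 1-hour gap → hour 24); B (finishes hour 21); A (finishes hour 9). The controlling bound is hour 24, so E finishes at 24 + 7 = hour 31.
F needs all of E (finishes hour 31); C (finishes hour 23). That puts its earliest start at hour 31; it finishes at 31 + 5 = hour 36.
All tasks are finished once the last one completes. Finish times: A at 9, B at 21, C at 23, D at 13, E at 31, F at 36. The latest is hour 36.

36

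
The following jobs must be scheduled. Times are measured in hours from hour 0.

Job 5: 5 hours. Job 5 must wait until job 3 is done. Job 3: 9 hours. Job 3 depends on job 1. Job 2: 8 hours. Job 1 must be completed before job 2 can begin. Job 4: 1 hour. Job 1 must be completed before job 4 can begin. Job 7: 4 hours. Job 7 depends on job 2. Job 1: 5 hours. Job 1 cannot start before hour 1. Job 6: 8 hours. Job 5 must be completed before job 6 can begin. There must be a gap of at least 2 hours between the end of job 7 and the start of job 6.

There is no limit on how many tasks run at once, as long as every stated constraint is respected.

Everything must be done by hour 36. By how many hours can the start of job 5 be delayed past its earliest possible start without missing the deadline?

After its own release at hour 1, job 1 can start at hour 1 and finishes at hour 6.
After job 1 (finishes hour 6), job 3 can start at hour 6 and finishes at hour 15.
Job 5 cannot begin until job 3 (finishes hour 15). It runs from hour 15 to 15 + 5 = hour 20.

Working backward from the deadline:
Job 6 must finish by hour 36; it takes 8 hours, so it must start by 36 − 8 = hour 28.
Job 5 feeds into job 6 (must start by hour 28); so job 5 must finish by hour 28 and therefore start by hour 23.
So job 5 can start as early as hour 15 and as late as hour 23, giving 23 − 15 = 8 hours of slack.

8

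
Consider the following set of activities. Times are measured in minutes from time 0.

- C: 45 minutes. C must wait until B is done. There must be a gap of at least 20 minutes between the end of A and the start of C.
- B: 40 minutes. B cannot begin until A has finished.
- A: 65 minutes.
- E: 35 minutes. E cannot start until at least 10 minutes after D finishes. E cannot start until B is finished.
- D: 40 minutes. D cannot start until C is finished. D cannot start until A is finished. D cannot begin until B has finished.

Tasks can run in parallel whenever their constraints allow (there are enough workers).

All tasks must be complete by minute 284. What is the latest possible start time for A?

E has no dependents, so it just needs to finish by minute 284. Starting by 284 − 35 = minute 249 achieves that.
D has to be done before E (must start by minute 249, minus 10-minute gap → minute 239). That means finishing by minute 239, i.e. starting by 239 − 40 = minute 199.
C feeds into D (must start by minute 199); so C must finish by minute 199 and therefore start by minute 154.
B has several dependents: C (must start by minute 154); D (must start by minute 199); E (must start by minute 249). The earliest of those limits is minute 154, so B must start by 154 − 40 = minute 114.
For A: B (must start by minute 114); C (must start by minute 154, minus 20-minute gap → minute 134); D (must start by minute 199). The most restrictive is minute 114; with a 65-minute duration, A must start by minute 49.

49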